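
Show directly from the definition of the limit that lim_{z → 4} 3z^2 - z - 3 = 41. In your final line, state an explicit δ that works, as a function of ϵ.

δ = min(1, ϵ/26)

Let ϵ > 0 be given. We want δ > 0 such that 0 < |z − 4| < δ implies |(3z^2 - z - 3) − 41| < ϵ.
(3z^2 - z - 3) − 41 = 3z^2 - z - 44 = (z − 4)(3z + 11).
So |(3z^2 - z - 3) − 41| = |z − 4|·|3z + 11|.
Assume first that |z − 4| < 1, so |z| < 5. Then |3z + 11| ≤ 3·5 + 11 = 26.
Hence |(3z^2 - z - 3) − 41| ≤ 26|z − 4| < ϵ provided |z − 4| < ϵ/26.
Choosing δ = min(1, ϵ/26) ensures both conditions, hence |(3z^2 - z - 3) − 41| < ϵ.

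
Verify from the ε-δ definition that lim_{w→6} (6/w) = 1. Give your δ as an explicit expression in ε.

Suppose ε > 0. We seek δ > 0 such that 0 < |w − 6| < δ implies |6/w − 1| < ε.
|6/w − 1| = 6·|6 − w|/(6·|w|) = 6|w − 6|/(6|w|).
Restrict δ ≤ 3. Then |w − 6| < 3 gives |w| > 3, so 6|w| > 18.
Then |6/w − 1| < 6|w − 6|/18, which is < ε when |w − 6| < 3ε.
Take δ = min(3, 3ε). Then 0 < |w − 6| < δ gives both |w − 6| < 3 and |w − 6| < 3ε, so |6/w − 1| < ε.

δ = min(3, 3ε)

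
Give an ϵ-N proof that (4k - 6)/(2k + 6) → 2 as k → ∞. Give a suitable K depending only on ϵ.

Let ϵ > 0 be given. For k ≥ 1, |(4k - 6)/(2k + 6) − 2| = |-36|/(2(2k + 6)) = 36/(2(2k + 6)).
Since 2k + 6 ≥ 2k for k ≥ 1, this is ≤ 36/(2·2k) = 9/k.
So |(4k - 6)/(2k + 6) − 2| < ϵ whenever k > 9/ϵ.
Take K = 9/ϵ. If k > K then |(4k - 6)/(2k + 6) − 2| ≤ 9/k < ϵ.

K = 9/ϵ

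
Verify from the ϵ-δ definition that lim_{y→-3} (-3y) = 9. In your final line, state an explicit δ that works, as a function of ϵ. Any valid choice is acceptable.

δ = ϵ/3

Let ϵ > 0 be given. We need δ > 0 so that 0 < |y + 3| < δ implies |(-3y) − 9| < ϵ.
Since (-3y) − 9 = -3(y + 3), we have |(-3y) − 9| = 3|y + 3|.
So 3|y + 3| < ϵ exactly when |y + 3| < ϵ/3.
Choosing δ = ϵ/3 gives |(-3y) − 9| = 3|y + 3| < ϵ whenever |y + 3| < δ.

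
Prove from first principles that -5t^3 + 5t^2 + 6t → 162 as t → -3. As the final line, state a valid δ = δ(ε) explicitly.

Let ε > 0 be given. We want δ > 0 such that 0 < |t + 3| < δ implies |(-5t^3 + 5t^2 + 6t) − 162| < ε.
(-5t^3 + 5t^2 + 6t) − 162 = -5t^3 + 5t^2 + 6t - 162 = (t + 3)(-5t^2 + 20t - 54).
So |(-5t^3 + 5t^2 + 6t) − 162| = |t + 3|·|-5t^2 + 20t - 54|.
Require δ ≤ 1. Then |t + 3| < 1 gives |t| < 4, and by the triangle inequality |-5t^2 + 20t - 54| ≤ 5·4^2 + 20·4 + 54 = 214.
Hence |(-5t^3 + 5t^2 + 6t) − 162| ≤ 214|t + 3| < ε provided |t + 3| < ε/214.
Choosing δ = min(1, ε/214) ensures both conditions, hence |(-5t^3 + 5t^2 + 6t) − 162| < ε.

δ = min(1, ε/214)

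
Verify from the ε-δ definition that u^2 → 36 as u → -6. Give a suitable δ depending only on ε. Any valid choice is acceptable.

Suppose ε > 0. We seek δ > 0 with 0 < |u + 6| < δ ⇒ |u^2 − 36| < ε.
Factor: u^2 − 36 = (u + 6)(u - 6), so |u^2 − 36| = |u + 6|·|u - 6|.
Impose δ ≤ 1 so that |u| < 7; then |u - 6| ≤ 13.
Hence |u^2 − 36| ≤ 13|u + 6|, which is < ε once |u + 6| < ε/13.
Take δ = min(1, ε/13). If 0 < |u + 6| < δ then both bounds hold and |u^2 − 36| ≤ 13|u + 6| < 13·(ε/13) = ε.

δ = min(1, ε/13)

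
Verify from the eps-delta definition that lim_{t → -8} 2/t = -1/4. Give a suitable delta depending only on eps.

Let eps > 0. We seek delta > 0 such that 0 < |t + 8| < delta implies |2/t + 1/4| < eps.
|2/t + 1/4| = 2·|-8 − t|/(8·|t|) = 2|t + 8|/(8|t|).
Require delta ≤ 4 so that |t| > 8 − 4 = 4, hence 8|t| > 32.
Then |2/t + 1/4| < 2|t + 8|/32, which is < eps when |t + 8| < 16eps.
Take delta = min(4, 16eps). Then 0 < |t + 8| < delta gives both |t + 8| < 4 and |t + 8| < 16eps, so |2/t + 1/4| < eps.

delta = min(4, 16eps)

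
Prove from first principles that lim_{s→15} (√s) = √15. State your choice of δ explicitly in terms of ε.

δ = min(15, √15·ε)

Let ε > 0. We want δ > 0 such that 0 < |s − 15| < δ implies |√s − √15| < ε.
Multiplying by the conjugate, |√s − √15| = |s − 15|/(√s + √15).
Restrict δ ≤ 15 so that |s − 15| < 15 forces s > 0, and then √s + √15 > √15.
Hence |√s − √15| < |s − 15|/√15, which is < ε once |s − 15| < √15·ε.
Take δ = min(15, √15·ε). If 0 < |s − 15| < δ then s > 0 and |√s − √15| < |s − 15|/√15 < ε.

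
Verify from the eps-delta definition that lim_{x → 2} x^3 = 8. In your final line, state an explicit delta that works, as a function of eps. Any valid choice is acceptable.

delta = min(2, eps/28)

Fix eps > 0. We seek delta > 0 with 0 < |x − 2| < delta ⇒ |x^3 − 8| < eps.
Factor: x^3 − 8 = (x − 2)(x^2 + 2x + 4), so |x^3 − 8| = |x − 2|·|x^2 + 2x + 4|.
Restrict delta ≤ 2. Then |x − 2| < 2 gives |x| < 4, so by the triangle inequality |x^2 + 2x + 4| ≤ 4^2 + 2·4 + 4 = 28.
Hence |x^3 − 8| ≤ 28|x − 2|, which is < eps once |x − 2| < eps/28.
Take delta = min(2, eps/28). If 0 < |x − 2| < delta then both bounds hold and |x^3 − 8| ≤ 28|x − 2| < 28·(eps/28) = eps.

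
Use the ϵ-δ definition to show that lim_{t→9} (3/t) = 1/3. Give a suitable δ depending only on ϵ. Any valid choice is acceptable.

δ = min(9/2, (27/2)ϵ)

Fix ϵ > 0. We seek δ > 0 such that 0 < |t − 9| < δ implies |3/t − (1/3)| < ϵ.
|3/t − (1/3)| = 3·|9 − t|/(9·|t|) = 3|t − 9|/(9|t|).
Restrict δ ≤ 9/2. Then |t − 9| < 9/2 gives |t| > 9/2, so 9|t| > 81/2.
Then |3/t − (1/3)| < 3|t − 9|/(81/2), which is < ϵ when |t − 9| < (27/2)ϵ.
Take δ = min(9/2, (27/2)ϵ). Then 0 < |t − 9| < δ gives both |t − 9| < 9/2 and |t − 9| < (27/2)ϵ, so |3/t − (1/3)| < ϵ.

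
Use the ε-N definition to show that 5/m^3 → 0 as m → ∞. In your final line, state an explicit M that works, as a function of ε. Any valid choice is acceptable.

M = (5/ε)^{1/3}

Fix ε > 0. For m ≥ 1, |5/m^3 − 0| = 5/m^3.
5/m^3 < ε ⇔ m^3 > 5/ε ⇔ m > (5/ε)^{1/3}.
Take M = (5/ε)^{1/3}. Then m > M implies 5/m^3 < ε.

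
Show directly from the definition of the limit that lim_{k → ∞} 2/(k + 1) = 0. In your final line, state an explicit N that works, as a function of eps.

Let eps > 0. For k ≥ 1, |2/(k + 1) − 0| = 2/(k + 1) ≤ 2/k.
We need 2/k < eps, i.e. k > 2/eps.
Take N = 2/eps. If k > N then |2/(k + 1)| ≤ 2/k < eps.

N = 2/eps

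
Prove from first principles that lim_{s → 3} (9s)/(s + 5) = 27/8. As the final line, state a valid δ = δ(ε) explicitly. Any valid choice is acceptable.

Fix ε > 0. We want δ > 0 with 0 < |s − 3| < δ ⇒ |(9s)/(s + 5) − (27/8)| < ε.
Combining over a common denominator, (9s)/(s + 5) − (27/8) = [(9s)·8 − 27·(s + 5)] / [8·(s + 5)] = 45(s − 3) / (8(s + 5)).
So |(9s)/(s + 5) − (27/8)| = 45|s − 3| / (8·|s + 5|).
Require δ ≤ 4, so |s + 5| ≥ |8| − |s − 3| > 8 − 4 = 4.
Hence |(9s)/(s + 5) − (27/8)| < 45|s − 3|/(8·4) = (45/32)|s − 3|, which is < ε once |s − 3| < (32/45)ε.
Take δ = min(4, (32/45)ε). Then 0 < |s − 3| < δ forces both bounds, so |(9s)/(s + 5) − (27/8)| < ε.

δ = min(4, (32/45)ε)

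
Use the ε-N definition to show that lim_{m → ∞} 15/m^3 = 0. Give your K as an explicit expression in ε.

K = (15/ε)^{1/3}

Suppose ε > 0. For m ≥ 1, |15/m^3 − 0| = 15/m^3.
15/m^3 < ε ⇔ m^3 > 15/ε ⇔ m > (15/ε)^{1/3}.
Take K = (15/ε)^{1/3}. Then m > K implies 15/m^3 < ε.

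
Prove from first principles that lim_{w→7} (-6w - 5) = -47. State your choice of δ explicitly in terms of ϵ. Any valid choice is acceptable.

δ = ϵ/6

Fix ϵ > 0. We need δ > 0 so that 0 < |w − 7| < δ implies |(-6w - 5) + 47| < ϵ.
|(-6w - 5) + 47| = |-6w + 42| = 6|w − 7|.
So 6|w − 7| < ϵ exactly when |w − 7| < ϵ/6.
Choosing δ = ϵ/6 gives |(-6w - 5) + 47| = 6|w − 7| < ϵ whenever |w − 7| < δ.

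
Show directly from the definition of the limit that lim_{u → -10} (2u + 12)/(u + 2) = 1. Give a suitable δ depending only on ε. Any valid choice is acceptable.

δ = min(4, 4ε)

Fix ε > 0. We want δ > 0 with 0 < |u + 10| < δ ⇒ |(2u + 12)/(u + 2) − 1| < ε.
Combining over a common denominator, (2u + 12)/(u + 2) − 1 = [(2u + 12)·(-8) − (-8)·(u + 2)] / [(-8)·(u + 2)] = -8(u + 10) / ((-8)(u + 2)).
So |(2u + 12)/(u + 2) − 1| = 8|u + 10| / (8·|u + 2|).
Restrict δ ≤ 4. Then |u + 10| < 4 gives |u + 2| = |(u + 10) + (-8)| ≥ 8 − 4 = 4.
Hence |(2u + 12)/(u + 2) − 1| < 8|u + 10|/(8·4) = (1/4)|u + 10|, which is < ε once |u + 10| < 4ε.
Take δ = min(4, 4ε). Then 0 < |u + 10| < δ forces both bounds, so |(2u + 12)/(u + 2) − 1| < ε.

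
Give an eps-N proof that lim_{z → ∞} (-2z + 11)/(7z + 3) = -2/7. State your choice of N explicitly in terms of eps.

Let eps > 0. We seek N > 0 such that z > N implies |(-2z + 11)/(7z + 3) + 2/7| < eps.
(-2z + 11)/(7z + 3) + 2/7 = (7(-2z + 11) − (-2)(7z + 3)) / (7(7z + 3)) = 83/(7(7z + 3)).
For z > 0 we have 7z + 3 > 7z, so |(-2z + 11)/(7z + 3) + 2/7| = 83/(7(7z + 3)) < 83/(7·7z) = (83/49)/z.
Thus |(-2z + 11)/(7z + 3) + 2/7| < eps whenever z > (83/49)/eps.
Take N = (83/49)/eps. If z > N then |(-2z + 11)/(7z + 3) + 2/7| < (83/49)/z < eps.

N = (83/49)/eps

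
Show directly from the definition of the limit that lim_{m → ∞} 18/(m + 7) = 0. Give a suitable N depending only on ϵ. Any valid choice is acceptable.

N = 18/ϵ

Fix ϵ > 0. For m ≥ 1, |18/(m + 7) − 0| = 18/(m + 7) ≤ 18/m.
We need 18/m < ϵ, i.e. m > 18/ϵ.
Take N = 18/ϵ. If m > N then |18/(m + 7)| ≤ 18/m < ϵ.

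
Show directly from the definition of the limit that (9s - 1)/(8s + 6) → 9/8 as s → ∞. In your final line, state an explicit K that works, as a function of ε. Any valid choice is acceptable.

Suppose ε > 0. We seek K > 0 such that s > K implies |(9s - 1)/(8s + 6) − (9/8)| < ε.
(9s - 1)/(8s + 6) − (9/8) = (8(9s - 1) − 9(8s + 6)) / (8(8s + 6)) = -62/(8(8s + 6)).
For s > 0 we have 8s + 6 > 8s, so |(9s - 1)/(8s + 6) − (9/8)| = 62/(8(8s + 6)) < 62/(8·8s) = (31/32)/s.
Thus |(9s - 1)/(8s + 6) − (9/8)| < ε whenever s > (31/32)/ε.
Take K = (31/32)/ε. If s > K then |(9s - 1)/(8s + 6) − (9/8)| < (31/32)/s < ε.

K = (31/32)/ε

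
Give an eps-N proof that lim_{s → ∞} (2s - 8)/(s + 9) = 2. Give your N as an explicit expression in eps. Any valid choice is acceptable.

Let eps > 0. We seek N > 0 such that s > N implies |(2s - 8)/(s + 9) − 2| < eps.
(2s - 8)/(s + 9) − 2 = ((2s - 8) − 2(s + 9)) / ((s + 9)) = -26/((s + 9)).
For s > 0 we have s + 9 > s, so |(2s - 8)/(s + 9) − 2| = 26/((s + 9)) < 26/(s) = 26/s.
Thus |(2s - 8)/(s + 9) − 2| < eps whenever s > 26/eps.
Take N = 26/eps. If s > N then |(2s - 8)/(s + 9) − 2| < 26/s < eps.

N = 26/eps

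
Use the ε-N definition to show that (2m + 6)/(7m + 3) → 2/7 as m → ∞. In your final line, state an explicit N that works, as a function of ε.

N = (36/49)/ε

Let ε > 0 be given. For m ≥ 1, |(2m + 6)/(7m + 3) − (2/7)| = |36|/(7(7m + 3)) = 36/(7(7m + 3)).
Since 7m + 3 ≥ 7m for m ≥ 1, this is ≤ 36/(7·7m) = (36/49)/m.
So |(2m + 6)/(7m + 3) − (2/7)| < ε whenever m > (36/49)/ε.
Take N = (36/49)/ε. If m > N then |(2m + 6)/(7m + 3) − (2/7)| ≤ (36/49)/m < ε.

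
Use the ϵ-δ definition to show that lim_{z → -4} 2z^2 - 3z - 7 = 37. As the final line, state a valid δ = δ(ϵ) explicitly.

δ = min(1, ϵ/21)

Suppose ϵ > 0. We want δ > 0 such that 0 < |z + 4| < δ implies |(2z^2 - 3z - 7) − 37| < ϵ.
(2z^2 - 3z - 7) − 37 = 2z^2 - 3z - 44 = (z + 4)(2z - 11).
So |(2z^2 - 3z - 7) − 37| = |z + 4|·|2z - 11|.
Assume first that |z + 4| < 1, so |z| < 5. Then |2z - 11| ≤ 2·5 + 11 = 21.
Hence |(2z^2 - 3z - 7) − 37| ≤ 21|z + 4| < ϵ provided |z + 4| < ϵ/21.
Take δ = min(1, ϵ/21). Then 0 < |z + 4| < δ gives both |z + 4| < 1 and |z + 4| < ϵ/21, so |(2z^2 - 3z - 7) − 37| < ϵ.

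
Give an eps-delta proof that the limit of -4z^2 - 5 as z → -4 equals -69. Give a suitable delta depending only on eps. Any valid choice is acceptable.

Let eps > 0. We want delta > 0 such that 0 < |z + 4| < delta implies |(-4z^2 - 5) + 69| < eps.
(-4z^2 - 5) + 69 = -4z^2 + 64 = (z + 4)(-4z + 16).
So |(-4z^2 - 5) + 69| = |z + 4|·|-4z + 16|.
Assume first that |z + 4| < 2, so |z| < 6. Then |-4z + 16| ≤ 4·6 + 16 = 40.
Hence |(-4z^2 - 5) + 69| ≤ 40|z + 4| < eps provided |z + 4| < eps/40.
Take delta = min(2, eps/40). Then 0 < |z + 4| < delta gives both |z + 4| < 2 and |z + 4| < eps/40, so |(-4z^2 - 5) + 69| < eps.

delta = min(2, eps/40)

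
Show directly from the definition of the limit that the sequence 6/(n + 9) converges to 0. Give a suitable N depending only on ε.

Fix ε > 0. For n ≥ 1, |6/(n + 9) − 0| = 6/(n + 9) ≤ 6/n.
We need 6/n < ε, i.e. n > 6/ε.
Take N = 6/ε. If n > N then |6/(n + 9)| ≤ 6/n < ε.

N = 6/ε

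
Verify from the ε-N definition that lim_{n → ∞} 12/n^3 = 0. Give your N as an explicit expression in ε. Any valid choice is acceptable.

Fix ε > 0. For n ≥ 1, |12/n^3 − 0| = 12/n^3.
12/n^3 < ε ⇔ n^3 > 12/ε ⇔ n > (12/ε)^{1/3}.
Take N = (12/ε)^{1/3}. Then n > N implies 12/n^3 < ε.

N = (12/ε)^{1/3}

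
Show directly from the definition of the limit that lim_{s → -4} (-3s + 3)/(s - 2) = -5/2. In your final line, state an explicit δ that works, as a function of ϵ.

δ = min(3, 6ϵ)

Let ϵ > 0 be given. We want δ > 0 with 0 < |s + 4| < δ ⇒ |(-3s + 3)/(s - 2) + 5/2| < ϵ.
Combining over a common denominator, (-3s + 3)/(s - 2) + 5/2 = [(-3s + 3)·(-6) − 15·(s - 2)] / [(-6)·(s - 2)] = 3(s + 4) / ((-6)(s - 2)).
So |(-3s + 3)/(s - 2) + 5/2| = 3|s + 4| / (6·|s − 2|).
Require δ ≤ 3, so |s − 2| ≥ |-6| − |s + 4| > 6 − 3 = 3.
Hence |(-3s + 3)/(s - 2) + 5/2| < 3|s + 4|/(6·3) = (1/6)|s + 4|, which is < ϵ once |s + 4| < 6ϵ.
Take δ = min(3, 6ϵ). Then 0 < |s + 4| < δ forces both bounds, so |(-3s + 3)/(s - 2) + 5/2| < ϵ.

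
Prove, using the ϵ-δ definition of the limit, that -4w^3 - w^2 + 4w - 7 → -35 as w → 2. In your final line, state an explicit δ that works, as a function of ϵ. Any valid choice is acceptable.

δ = min(1, ϵ/77)

Fix ϵ > 0. We want δ > 0 such that 0 < |w − 2| < δ implies |(-4w^3 - w^2 + 4w - 7) + 35| < ϵ.
(-4w^3 - w^2 + 4w - 7) + 35 = -4w^3 - w^2 + 4w + 28 = (w − 2)(-4w^2 - 9w - 14).
So |(-4w^3 - w^2 + 4w - 7) + 35| = |w − 2|·|-4w^2 - 9w - 14|.
Require δ ≤ 1. Then |w − 2| < 1 gives |w| < 3, and by the triangle inequality |-4w^2 - 9w - 14| ≤ 4·3^2 + 9·3 + 14 = 77.
Hence |(-4w^3 - w^2 + 4w - 7) + 35| ≤ 77|w − 2| < ϵ provided |w − 2| < ϵ/77.
Choosing δ = min(1, ϵ/77) ensures both conditions, hence |(-4w^3 - w^2 + 4w - 7) + 35| < ϵ.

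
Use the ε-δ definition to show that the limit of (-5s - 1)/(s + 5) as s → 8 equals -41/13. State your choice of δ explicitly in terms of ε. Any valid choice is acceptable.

δ = min(13/2, (169/48)ε)

Let ε > 0. We want δ > 0 with 0 < |s − 8| < δ ⇒ |(-5s - 1)/(s + 5) + 41/13| < ε.
Combining over a common denominator, (-5s - 1)/(s + 5) + 41/13 = [(-5s - 1)·13 − (-41)·(s + 5)] / [13·(s + 5)] = -24(s − 8) / (13(s + 5)).
So |(-5s - 1)/(s + 5) + 41/13| = 24|s − 8| / (13·|s + 5|).
Require δ ≤ 13/2, so |s + 5| ≥ |13| − |s − 8| > 13 − 13/2 = 13/2.
Hence |(-5s - 1)/(s + 5) + 41/13| < 24|s − 8|/(13·(13/2)) = (48/169)|s − 8|, which is < ε once |s − 8| < (169/48)ε.
Take δ = min(13/2, (169/48)ε). Then 0 < |s − 8| < δ forces both bounds, so |(-5s - 1)/(s + 5) + 41/13| < ε.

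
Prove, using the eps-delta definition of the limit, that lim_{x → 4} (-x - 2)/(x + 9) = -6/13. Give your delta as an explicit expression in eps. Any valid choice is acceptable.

Let eps > 0. We want delta > 0 with 0 < |x − 4| < delta ⇒ |(-x - 2)/(x + 9) + 6/13| < eps.
Combining over a common denominator, (-x - 2)/(x + 9) + 6/13 = [(-x - 2)·13 − (-6)·(x + 9)] / [13·(x + 9)] = -7(x − 4) / (13(x + 9)).
So |(-x - 2)/(x + 9) + 6/13| = 7|x − 4| / (13·|x + 9|).
Restrict delta ≤ 13/2. Then |x − 4| < 13/2 gives |x + 9| = |(x − 4) + 13| ≥ 13 − 13/2 = 13/2.
Hence |(-x - 2)/(x + 9) + 6/13| < 7|x − 4|/(13·(13/2)) = (14/169)|x − 4|, which is < eps once |x − 4| < (169/14)eps.
Take delta = min(13/2, (169/14)eps). Then 0 < |x − 4| < delta forces both bounds, so |(-x - 2)/(x + 9) + 6/13| < eps.

delta = min(13/2, (169/14)eps)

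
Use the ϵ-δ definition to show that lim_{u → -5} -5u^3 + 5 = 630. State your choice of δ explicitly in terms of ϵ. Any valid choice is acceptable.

δ = min(2, ϵ/545)

Let ϵ > 0 be given. We want δ > 0 such that 0 < |u + 5| < δ implies |(-5u^3 + 5) − 630| < ϵ.
(-5u^3 + 5) − 630 = -5u^3 - 625 = (u + 5)(-5u^2 + 25u - 125).
So |(-5u^3 + 5) − 630| = |u + 5|·|-5u^2 + 25u - 125|.
Require δ ≤ 2. Then |u + 5| < 2 gives |u| < 7, and by the triangle inequality |-5u^2 + 25u - 125| ≤ 5·7^2 + 25·7 + 125 = 545.
Hence |(-5u^3 + 5) − 630| ≤ 545|u + 5| < ϵ provided |u + 5| < ϵ/545.
Take δ = min(2, ϵ/545). Then 0 < |u + 5| < δ gives both |u + 5| < 2 and |u + 5| < ϵ/545, so |(-5u^3 + 5) − 630| < ϵ.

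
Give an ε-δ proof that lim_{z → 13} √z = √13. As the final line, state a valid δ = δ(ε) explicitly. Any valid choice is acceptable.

δ = min(13, √13·ε)

Let ε > 0 be given. We want δ > 0 such that 0 < |z − 13| < δ implies |√z − √13| < ε.
Multiplying by the conjugate, |√z − √13| = |z − 13|/(√z + √13).
Restrict δ ≤ 13 so that |z − 13| < 13 forces z > 0, and then √z + √13 > √13.
Hence |√z − √13| < |z − 13|/√13, which is < ε once |z − 13| < √13·ε.
Take δ = min(13, √13·ε). If 0 < |z − 13| < δ then z > 0 and |√z − √13| < |z − 13|/√13 < ε.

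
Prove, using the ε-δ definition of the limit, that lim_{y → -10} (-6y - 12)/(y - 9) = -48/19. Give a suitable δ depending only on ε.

Let ε > 0 be given. We want δ > 0 with 0 < |y + 10| < δ ⇒ |(-6y - 12)/(y - 9) + 48/19| < ε.
Combining over a common denominator, (-6y - 12)/(y - 9) + 48/19 = [(-6y - 12)·(-19) − 48·(y - 9)] / [(-19)·(y - 9)] = 66(y + 10) / ((-19)(y - 9)).
So |(-6y - 12)/(y - 9) + 48/19| = 66|y + 10| / (19·|y − 9|).
Require δ ≤ 19/2, so |y − 9| ≥ |-19| − |y + 10| > 19 − 19/2 = 19/2.
Hence |(-6y - 12)/(y - 9) + 48/19| < 66|y + 10|/(19·(19/2)) = (132/361)|y + 10|, which is < ε once |y + 10| < (361/132)ε.
Take δ = min(19/2, (361/132)ε). Then 0 < |y + 10| < δ forces both bounds, so |(-6y - 12)/(y - 9) + 48/19| < ε.

δ = min(19/2, (361/132)ε)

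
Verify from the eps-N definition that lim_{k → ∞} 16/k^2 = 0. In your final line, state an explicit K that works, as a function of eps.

Let eps > 0 be given. For k ≥ 1, |16/k^2 − 0| = 16/k^2.
16/k^2 < eps ⇔ k^2 > 16/eps ⇔ k > (16/eps)^{1/2}.
Take K = (16/eps)^{1/2}. Then k > K implies 16/k^2 < eps.

K = (16/eps)^{1/2}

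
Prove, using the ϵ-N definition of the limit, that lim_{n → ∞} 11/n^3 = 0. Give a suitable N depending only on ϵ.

Fix ϵ > 0. For n ≥ 1, |11/n^3 − 0| = 11/n^3.
11/n^3 < ϵ ⇔ n^3 > 11/ϵ ⇔ n > (11/ϵ)^{1/3}.
Take N = (11/ϵ)^{1/3}. Then n > N implies 11/n^3 < ϵ.

N = (11/ϵ)^{1/3}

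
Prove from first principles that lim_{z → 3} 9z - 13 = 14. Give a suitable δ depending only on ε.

δ = ε/9

Let ε > 0. We need δ > 0 so that 0 < |z − 3| < δ implies |(9z - 13) − 14| < ε.
Since (9z - 13) − 14 = 9(z − 3), we have |(9z - 13) − 14| = 9|z − 3|.
So 9|z − 3| < ε exactly when |z − 3| < ε/9.
Choosing δ = ε/9 gives |(9z - 13) − 14| = 9|z − 3| < ε whenever |z − 3| < δ.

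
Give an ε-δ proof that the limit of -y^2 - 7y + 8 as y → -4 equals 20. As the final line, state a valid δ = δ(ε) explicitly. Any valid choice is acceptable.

Let ε > 0. We want δ > 0 such that 0 < |y + 4| < δ implies |(-y^2 - 7y + 8) − 20| < ε.
(-y^2 - 7y + 8) − 20 = -y^2 - 7y - 12 = (y + 4)(-y - 3).
So |(-y^2 - 7y + 8) − 20| = |y + 4|·|-y - 3|.
Require δ ≤ 2. Then |y + 4| < 2 gives |y| < 6, and by the triangle inequality |-y - 3| ≤ 6 + 3 = 9.
Hence |(-y^2 - 7y + 8) − 20| ≤ 9|y + 4| < ε provided |y + 4| < ε/9.
Take δ = min(2, ε/9). Then 0 < |y + 4| < δ gives both |y + 4| < 2 and |y + 4| < ε/9, so |(-y^2 - 7y + 8) − 20| < ε.

δ = min(2, ε/9)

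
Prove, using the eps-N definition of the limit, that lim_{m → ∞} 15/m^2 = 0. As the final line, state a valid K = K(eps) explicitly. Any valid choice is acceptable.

K = (15/eps)^{1/2}

Suppose eps > 0. For m ≥ 1, |15/m^2 − 0| = 15/m^2.
15/m^2 < eps ⇔ m^2 > 15/eps ⇔ m > (15/eps)^{1/2}.
Take K = (15/eps)^{1/2}. Then m > K implies 15/m^2 < eps.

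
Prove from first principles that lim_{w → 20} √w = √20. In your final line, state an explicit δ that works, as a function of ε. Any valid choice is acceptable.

Suppose ε > 0. We want δ > 0 such that 0 < |w − 20| < δ implies |√w − √20| < ε.
Rationalise: √w − √20 = (w − 20)/(√w + √20), so |√w − √20| = |w − 20|/(√w + √20).
Restrict δ ≤ 20 so that |w − 20| < 20 forces w > 0, and then √w + √20 > √20.
Hence |√w − √20| < |w − 20|/√20, which is < ε once |w − 20| < √20·ε.
Take δ = min(20, √20·ε). If 0 < |w − 20| < δ then w > 0 and |√w − √20| < |w − 20|/√20 < ε.

δ = min(20, √20·ε)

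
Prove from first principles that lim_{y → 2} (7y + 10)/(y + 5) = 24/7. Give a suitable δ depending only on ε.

δ = min(7/2, (49/50)ε)

Let ε > 0. We want δ > 0 with 0 < |y − 2| < δ ⇒ |(7y + 10)/(y + 5) − (24/7)| < ε.
Combining over a common denominator, (7y + 10)/(y + 5) − (24/7) = [(7y + 10)·7 − 24·(y + 5)] / [7·(y + 5)] = 25(y − 2) / (7(y + 5)).
So |(7y + 10)/(y + 5) − (24/7)| = 25|y − 2| / (7·|y + 5|).
Require δ ≤ 7/2, so |y + 5| ≥ |7| − |y − 2| > 7 − 7/2 = 7/2.
Hence |(7y + 10)/(y + 5) − (24/7)| < 25|y − 2|/(7·(7/2)) = (50/49)|y − 2|, which is < ε once |y − 2| < (49/50)ε.
Take δ = min(7/2, (49/50)ε). Then 0 < |y − 2| < δ forces both bounds, so |(7y + 10)/(y + 5) − (24/7)| < ε.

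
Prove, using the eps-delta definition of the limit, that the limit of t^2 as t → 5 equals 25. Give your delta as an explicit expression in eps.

delta = min(1, eps/11)

Fix eps > 0. We seek delta > 0 with 0 < |t − 5| < delta ⇒ |t^2 − 25| < eps.
Factor: t^2 − 25 = (t − 5)(t + 5), so |t^2 − 25| = |t − 5|·|t + 5|.
Impose delta ≤ 1 so that |t| < 6; then |t + 5| ≤ 11.
Hence |t^2 − 25| ≤ 11|t − 5|, which is < eps once |t − 5| < eps/11.
Take delta = min(1, eps/11). If 0 < |t − 5| < delta then both bounds hold and |t^2 − 25| ≤ 11|t − 5| < 11·(eps/11) = eps.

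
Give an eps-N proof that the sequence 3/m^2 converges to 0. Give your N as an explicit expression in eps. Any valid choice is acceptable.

N = (3/eps)^{1/2}

Suppose eps > 0. For m ≥ 1, |3/m^2 − 0| = 3/m^2.
3/m^2 < eps ⇔ m^2 > 3/eps ⇔ m > (3/eps)^{1/2}.
Take N = (3/eps)^{1/2}. Then m > N implies 3/m^2 < eps.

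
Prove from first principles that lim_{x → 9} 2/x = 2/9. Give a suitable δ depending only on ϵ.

δ = min(9/2, (81/4)ϵ)

Fix ϵ > 0. We seek δ > 0 such that 0 < |x − 9| < δ implies |2/x − (2/9)| < ϵ.
|2/x − (2/9)| = 2·|9 − x|/(9·|x|) = 2|x − 9|/(9|x|).
Require δ ≤ 9/2 so that |x| > 9 − 9/2 = 9/2, hence 9|x| > 81/2.
Then |2/x − (2/9)| < 2|x − 9|/(81/2), which is < ϵ when |x − 9| < (81/4)ϵ.
Take δ = min(9/2, (81/4)ϵ). Then 0 < |x − 9| < δ gives both |x − 9| < 9/2 and |x − 9| < (81/4)ϵ, so |2/x − (2/9)| < ϵ.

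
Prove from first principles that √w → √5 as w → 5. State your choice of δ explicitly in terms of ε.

Let ε > 0 be given. We want δ > 0 such that 0 < |w − 5| < δ implies |√w − √5| < ε.
Multiplying by the conjugate, |√w − √5| = |w − 5|/(√w + √5).
Restrict δ ≤ 5 so that |w − 5| < 5 forces w > 0, and then √w + √5 > √5.
Hence |√w − √5| < |w − 5|/√5, which is < ε once |w − 5| < √5·ε.
Take δ = min(5, √5·ε). If 0 < |w − 5| < δ then w > 0 and |√w − √5| < |w − 5|/√5 < ε.

δ = min(5, √5·ε)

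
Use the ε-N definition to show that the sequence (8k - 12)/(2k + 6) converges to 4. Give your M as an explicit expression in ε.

Let ε > 0 be given. For k ≥ 1, |(8k - 12)/(2k + 6) − 4| = |-72|/(2(2k + 6)) = 72/(2(2k + 6)).
Since 2k + 6 ≥ 2k for k ≥ 1, this is ≤ 72/(2·2k) = 18/k.
So |(8k - 12)/(2k + 6) − 4| < ε whenever k > 18/ε.
Take M = 18/ε. If k > M then |(8k - 12)/(2k + 6) − 4| ≤ 18/k < ε.

M = 18/ε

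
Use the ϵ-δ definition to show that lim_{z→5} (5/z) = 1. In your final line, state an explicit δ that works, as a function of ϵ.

δ = min(5/2, (5/2)ϵ)

Let ϵ > 0 be given. We seek δ > 0 such that 0 < |z − 5| < δ implies |5/z − 1| < ϵ.
|5/z − 1| = 5·|5 − z|/(5·|z|) = 5|z − 5|/(5|z|).
Require δ ≤ 5/2 so that |z| > 5 − 5/2 = 5/2, hence 5|z| > 25/2.
Then |5/z − 1| < 5|z − 5|/(25/2), which is < ϵ when |z − 5| < (5/2)ϵ.
Take δ = min(5/2, (5/2)ϵ). Then 0 < |z − 5| < δ gives both |z − 5| < 5/2 and |z − 5| < (5/2)ϵ, so |5/z − 1| < ϵ.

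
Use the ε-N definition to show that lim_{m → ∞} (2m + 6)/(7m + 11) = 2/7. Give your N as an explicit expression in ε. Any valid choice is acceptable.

Fix ε > 0. For m ≥ 1, |(2m + 6)/(7m + 11) − (2/7)| = |20|/(7(7m + 11)) = 20/(7(7m + 11)).
Since 7m + 11 ≥ 7m for m ≥ 1, this is ≤ 20/(7·7m) = (20/49)/m.
So |(2m + 6)/(7m + 11) − (2/7)| < ε whenever m > (20/49)/ε.
Take N = (20/49)/ε. If m > N then |(2m + 6)/(7m + 11) − (2/7)| ≤ (20/49)/m < ε.

N = (20/49)/ε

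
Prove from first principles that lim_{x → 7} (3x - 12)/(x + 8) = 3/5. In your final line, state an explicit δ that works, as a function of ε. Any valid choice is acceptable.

δ = min(15/2, (25/8)ε)

Let ε > 0 be given. We want δ > 0 with 0 < |x − 7| < δ ⇒ |(3x - 12)/(x + 8) − (3/5)| < ε.
Combining over a common denominator, (3x - 12)/(x + 8) − (3/5) = [(3x - 12)·15 − 9·(x + 8)] / [15·(x + 8)] = 36(x − 7) / (15(x + 8)).
So |(3x - 12)/(x + 8) − (3/5)| = 36|x − 7| / (15·|x + 8|).
Restrict δ ≤ 15/2. Then |x − 7| < 15/2 gives |x + 8| = |(x − 7) + 15| ≥ 15 − 15/2 = 15/2.
Hence |(3x - 12)/(x + 8) − (3/5)| < 36|x − 7|/(15·(15/2)) = (8/25)|x − 7|, which is < ε once |x − 7| < (25/8)ε.
Take δ = min(15/2, (25/8)ε). Then 0 < |x − 7| < δ forces both bounds, so |(3x - 12)/(x + 8) − (3/5)| < ε.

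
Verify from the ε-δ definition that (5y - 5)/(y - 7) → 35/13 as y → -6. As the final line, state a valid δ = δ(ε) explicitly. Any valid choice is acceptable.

Suppose ε > 0. We want δ > 0 with 0 < |y + 6| < δ ⇒ |(5y - 5)/(y - 7) − (35/13)| < ε.
Combining over a common denominator, (5y - 5)/(y - 7) − (35/13) = [(5y - 5)·(-13) − (-35)·(y - 7)] / [(-13)·(y - 7)] = -30(y + 6) / ((-13)(y - 7)).
So |(5y - 5)/(y - 7) − (35/13)| = 30|y + 6| / (13·|y − 7|).
Require δ ≤ 13/2, so |y − 7| ≥ |-13| − |y + 6| > 13 − 13/2 = 13/2.
Hence |(5y - 5)/(y - 7) − (35/13)| < 30|y + 6|/(13·(13/2)) = (60/169)|y + 6|, which is < ε once |y + 6| < (169/60)ε.
Take δ = min(13/2, (169/60)ε). Then 0 < |y + 6| < δ forces both bounds, so |(5y - 5)/(y - 7) − (35/13)| < ε.

δ = min(13/2, (169/60)ε)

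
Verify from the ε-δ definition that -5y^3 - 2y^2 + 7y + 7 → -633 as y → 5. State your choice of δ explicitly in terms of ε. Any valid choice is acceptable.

Suppose ε > 0. We want δ > 0 such that 0 < |y − 5| < δ implies |(-5y^3 - 2y^2 + 7y + 7) + 633| < ε.
(-5y^3 - 2y^2 + 7y + 7) + 633 = -5y^3 - 2y^2 + 7y + 640 = (y − 5)(-5y^2 - 27y - 128).
So |(-5y^3 - 2y^2 + 7y + 7) + 633| = |y − 5|·|-5y^2 - 27y - 128|.
Require δ ≤ 1. Then |y − 5| < 1 gives |y| < 6, and by the triangle inequality |-5y^2 - 27y - 128| ≤ 5·6^2 + 27·6 + 128 = 470.
Hence |(-5y^3 - 2y^2 + 7y + 7) + 633| ≤ 470|y − 5| < ε provided |y − 5| < ε/470.
Choosing δ = min(1, ε/470) ensures both conditions, hence |(-5y^3 - 2y^2 + 7y + 7) + 633| < ε.

δ = min(1, ε/470)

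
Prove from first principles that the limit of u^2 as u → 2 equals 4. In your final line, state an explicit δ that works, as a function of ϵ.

Suppose ϵ > 0. We seek δ > 0 with 0 < |u − 2| < δ ⇒ |u^2 − 4| < ϵ.
Factor: u^2 − 4 = (u − 2)(u + 2), so |u^2 − 4| = |u − 2|·|u + 2|.
Restrict δ ≤ 1. Then |u − 2| < 1 gives |u| < 3, so by the triangle inequality |u + 2| ≤ 3 + 2 = 5.
Hence |u^2 − 4| ≤ 5|u − 2|, which is < ϵ once |u − 2| < ϵ/5.
Take δ = min(1, ϵ/5). If 0 < |u − 2| < δ then both bounds hold and |u^2 − 4| ≤ 5|u − 2| < 5·(ϵ/5) = ϵ.

δ = min(1, ϵ/5)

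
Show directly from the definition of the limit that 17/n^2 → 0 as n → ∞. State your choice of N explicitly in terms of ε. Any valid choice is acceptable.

N = (17/ε)^{1/2}

Fix ε > 0. For n ≥ 1, |17/n^2 − 0| = 17/n^2.
17/n^2 < ε ⇔ n^2 > 17/ε ⇔ n > (17/ε)^{1/2}.
Take N = (17/ε)^{1/2}. Then n > N implies 17/n^2 < ε.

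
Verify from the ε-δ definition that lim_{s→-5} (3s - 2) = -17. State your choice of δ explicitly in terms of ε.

δ = ε/3

Let ε > 0 be given. We need δ > 0 so that 0 < |s + 5| < δ implies |(3s - 2) + 17| < ε.
Since (3s - 2) + 17 = 3(s + 5), we have |(3s - 2) + 17| = 3|s + 5|.
So 3|s + 5| < ε exactly when |s + 5| < ε/3.
Take δ = ε/3. If 0 < |s + 5| < δ then |(3s - 2) + 17| = 3|s + 5| < 3·(ε/3) = ε.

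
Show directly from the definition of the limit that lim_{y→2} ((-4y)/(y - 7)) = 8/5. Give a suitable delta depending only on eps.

delta = min(5/2, (25/56)eps)

Suppose eps > 0. We want delta > 0 with 0 < |y − 2| < delta ⇒ |(-4y)/(y - 7) − (8/5)| < eps.
Combining over a common denominator, (-4y)/(y - 7) − (8/5) = [(-4y)·(-5) − (-8)·(y - 7)] / [(-5)·(y - 7)] = 28(y − 2) / ((-5)(y - 7)).
So |(-4y)/(y - 7) − (8/5)| = 28|y − 2| / (5·|y − 7|).
Require delta ≤ 5/2, so |y − 7| ≥ |-5| − |y − 2| > 5 − 5/2 = 5/2.
Hence |(-4y)/(y - 7) − (8/5)| < 28|y − 2|/(5·(5/2)) = (56/25)|y − 2|, which is < eps once |y − 2| < (25/56)eps.
Take delta = min(5/2, (25/56)eps). Then 0 < |y − 2| < delta forces both bounds, so |(-4y)/(y - 7) − (8/5)| < eps.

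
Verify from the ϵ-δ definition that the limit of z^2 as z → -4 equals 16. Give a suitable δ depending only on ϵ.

Let ϵ > 0. We seek δ > 0 with 0 < |z + 4| < δ ⇒ |z^2 − 16| < ϵ.
Factor: z^2 − 16 = (z + 4)(z - 4), so |z^2 − 16| = |z + 4|·|z - 4|.
Restrict δ ≤ 1. Then |z + 4| < 1 gives |z| < 5, so by the triangle inequality |z - 4| ≤ 5 + 4 = 9.
Hence |z^2 − 16| ≤ 9|z + 4|, which is < ϵ once |z + 4| < ϵ/9.
Take δ = min(1, ϵ/9). If 0 < |z + 4| < δ then both bounds hold and |z^2 − 16| ≤ 9|z + 4| < 9·(ϵ/9) = ϵ.

δ = min(1, ϵ/9)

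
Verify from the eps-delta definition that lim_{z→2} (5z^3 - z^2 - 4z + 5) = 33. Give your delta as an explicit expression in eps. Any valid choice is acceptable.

Let eps > 0 be given. We want delta > 0 such that 0 < |z − 2| < delta implies |(5z^3 - z^2 - 4z + 5) − 33| < eps.
(5z^3 - z^2 - 4z + 5) − 33 = 5z^3 - z^2 - 4z - 28 = (z − 2)(5z^2 + 9z + 14).
So |(5z^3 - z^2 - 4z + 5) − 33| = |z − 2|·|5z^2 + 9z + 14|.
Assume first that |z − 2| < 1, so |z| < 3. Then |5z^2 + 9z + 14| ≤ 5·3^2 + 9·3 + 14 = 86.
Hence |(5z^3 - z^2 - 4z + 5) − 33| ≤ 86|z − 2| < eps provided |z − 2| < eps/86.
Take delta = min(1, eps/86). Then 0 < |z − 2| < delta gives both |z − 2| < 1 and |z − 2| < eps/86, so |(5z^3 - z^2 - 4z + 5) − 33| < eps.

delta = min(1, eps/86)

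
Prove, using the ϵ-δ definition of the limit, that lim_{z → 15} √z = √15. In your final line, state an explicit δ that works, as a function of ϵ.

Fix ϵ > 0. We want δ > 0 such that 0 < |z − 15| < δ implies |√z − √15| < ϵ.
Multiplying by the conjugate, |√z − √15| = |z − 15|/(√z + √15).
Restrict δ ≤ 15 so that |z − 15| < 15 forces z > 0, and then √z + √15 > √15.
Hence |√z − √15| < |z − 15|/√15, which is < ϵ once |z − 15| < √15·ϵ.
Take δ = min(15, √15·ϵ). If 0 < |z − 15| < δ then z > 0 and |√z − √15| < |z − 15|/√15 < ϵ.

δ = min(15, √15·ϵ)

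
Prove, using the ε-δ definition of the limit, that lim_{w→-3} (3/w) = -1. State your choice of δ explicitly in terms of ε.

δ = min(3/2, (3/2)ε)

Fix ε > 0. We seek δ > 0 such that 0 < |w + 3| < δ implies |3/w + 1| < ε.
|3/w + 1| = 3·|-3 − w|/(3·|w|) = 3|w + 3|/(3|w|).
Restrict δ ≤ 3/2. Then |w + 3| < 3/2 gives |w| > 3/2, so 3|w| > 9/2.
Then |3/w + 1| < 3|w + 3|/(9/2), which is < ε when |w + 3| < (3/2)ε.
Take δ = min(3/2, (3/2)ε). Then 0 < |w + 3| < δ gives both |w + 3| < 3/2 and |w + 3| < (3/2)ε, so |3/w + 1| < ε.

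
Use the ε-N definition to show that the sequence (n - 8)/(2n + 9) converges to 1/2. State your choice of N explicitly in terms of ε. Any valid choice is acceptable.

N = (25/4)/ε

Let ε > 0 be given. For n ≥ 1, |(n - 8)/(2n + 9) − (1/2)| = |-25|/(2(2n + 9)) = 25/(2(2n + 9)).
Since 2n + 9 ≥ 2n for n ≥ 1, this is ≤ 25/(2·2n) = (25/4)/n.
So |(n - 8)/(2n + 9) − (1/2)| < ε whenever n > (25/4)/ε.
Take N = (25/4)/ε. If n > N then |(n - 8)/(2n + 9) − (1/2)| ≤ (25/4)/n < ε.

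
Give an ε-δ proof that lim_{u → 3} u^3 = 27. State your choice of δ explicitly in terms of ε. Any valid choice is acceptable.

δ = min(2, ε/49)

Let ε > 0 be given. We seek δ > 0 with 0 < |u − 3| < δ ⇒ |u^3 − 27| < ε.
Factor: u^3 − 27 = (u − 3)(u^2 + 3u + 9), so |u^3 − 27| = |u − 3|·|u^2 + 3u + 9|.
Restrict δ ≤ 2. Then |u − 3| < 2 gives |u| < 5, so by the triangle inequality |u^2 + 3u + 9| ≤ 5^2 + 3·5 + 9 = 49.
Hence |u^3 − 27| ≤ 49|u − 3|, which is < ε once |u − 3| < ε/49.
Take δ = min(2, ε/49). If 0 < |u − 3| < δ then both bounds hold and |u^3 − 27| ≤ 49|u − 3| < 49·(ε/49) = ε.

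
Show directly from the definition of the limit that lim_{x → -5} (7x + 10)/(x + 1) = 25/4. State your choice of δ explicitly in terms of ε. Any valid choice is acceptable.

δ = min(2, (8/3)ε)

Let ε > 0. We want δ > 0 with 0 < |x + 5| < δ ⇒ |(7x + 10)/(x + 1) − (25/4)| < ε.
Combining over a common denominator, (7x + 10)/(x + 1) − (25/4) = [(7x + 10)·(-4) − (-25)·(x + 1)] / [(-4)·(x + 1)] = -3(x + 5) / ((-4)(x + 1)).
So |(7x + 10)/(x + 1) − (25/4)| = 3|x + 5| / (4·|x + 1|).
Require δ ≤ 2, so |x + 1| ≥ |-4| − |x + 5| > 4 − 2 = 2.
Hence |(7x + 10)/(x + 1) − (25/4)| < 3|x + 5|/(4·2) = (3/8)|x + 5|, which is < ε once |x + 5| < (8/3)ε.
Take δ = min(2, (8/3)ε). Then 0 < |x + 5| < δ forces both bounds, so |(7x + 10)/(x + 1) − (25/4)| < ε.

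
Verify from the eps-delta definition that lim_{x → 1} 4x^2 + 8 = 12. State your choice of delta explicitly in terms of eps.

Let eps > 0 be given. We want delta > 0 such that 0 < |x − 1| < delta implies |(4x^2 + 8) − 12| < eps.
(4x^2 + 8) − 12 = 4x^2 - 4 = (x − 1)(4x + 4).
So |(4x^2 + 8) − 12| = |x − 1|·|4x + 4|.
Require delta ≤ 1. Then |x − 1| < 1 gives |x| < 2, and by the triangle inequality |4x + 4| ≤ 4·2 + 4 = 12.
Hence |(4x^2 + 8) − 12| ≤ 12|x − 1| < eps provided |x − 1| < eps/12.
Take delta = min(1, eps/12). Then 0 < |x − 1| < delta gives both |x − 1| < 1 and |x − 1| < eps/12, so |(4x^2 + 8) − 12| < eps.

delta = min(1, eps/12)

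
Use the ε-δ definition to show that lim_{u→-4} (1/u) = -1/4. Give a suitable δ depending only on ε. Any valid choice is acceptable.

Let ε > 0 be given. We seek δ > 0 such that 0 < |u + 4| < δ implies |1/u + 1/4| < ε.
|1/u + 1/4| = |-4 − u|/(4·|u|) = |u + 4|/(4|u|).
Require δ ≤ 2 so that |u| > 4 − 2 = 2, hence 4|u| > 8.
Then |1/u + 1/4| < |u + 4|/8, which is < ε when |u + 4| < 8ε.
Take δ = min(2, 8ε). Then 0 < |u + 4| < δ gives both |u + 4| < 2 and |u + 4| < 8ε, so |1/u + 1/4| < ε.

δ = min(2, 8ε)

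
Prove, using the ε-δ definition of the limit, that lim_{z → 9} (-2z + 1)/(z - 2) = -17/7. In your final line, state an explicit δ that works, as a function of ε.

Let ε > 0 be given. We want δ > 0 with 0 < |z − 9| < δ ⇒ |(-2z + 1)/(z - 2) + 17/7| < ε.
Combining over a common denominator, (-2z + 1)/(z - 2) + 17/7 = [(-2z + 1)·7 − (-17)·(z - 2)] / [7·(z - 2)] = 3(z − 9) / (7(z - 2)).
So |(-2z + 1)/(z - 2) + 17/7| = 3|z − 9| / (7·|z − 2|).
Require δ ≤ 7/2, so |z − 2| ≥ |7| − |z − 9| > 7 − 7/2 = 7/2.
Hence |(-2z + 1)/(z - 2) + 17/7| < 3|z − 9|/(7·(7/2)) = (6/49)|z − 9|, which is < ε once |z − 9| < (49/6)ε.
Take δ = min(7/2, (49/6)ε). Then 0 < |z − 9| < δ forces both bounds, so |(-2z + 1)/(z - 2) + 17/7| < ε.

δ = min(7/2, (49/6)ε)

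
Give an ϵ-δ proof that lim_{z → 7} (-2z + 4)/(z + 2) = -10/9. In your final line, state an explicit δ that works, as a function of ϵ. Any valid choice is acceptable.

δ = min(9/2, (81/16)ϵ)

Let ϵ > 0. We want δ > 0 with 0 < |z − 7| < δ ⇒ |(-2z + 4)/(z + 2) + 10/9| < ϵ.
Combining over a common denominator, (-2z + 4)/(z + 2) + 10/9 = [(-2z + 4)·9 − (-10)·(z + 2)] / [9·(z + 2)] = -8(z − 7) / (9(z + 2)).
So |(-2z + 4)/(z + 2) + 10/9| = 8|z − 7| / (9·|z + 2|).
Restrict δ ≤ 9/2. Then |z − 7| < 9/2 gives |z + 2| = |(z − 7) + 9| ≥ 9 − 9/2 = 9/2.
Hence |(-2z + 4)/(z + 2) + 10/9| < 8|z − 7|/(9·(9/2)) = (16/81)|z − 7|, which is < ϵ once |z − 7| < (81/16)ϵ.
Take δ = min(9/2, (81/16)ϵ). Then 0 < |z − 7| < δ forces both bounds, so |(-2z + 4)/(z + 2) + 10/9| < ϵ.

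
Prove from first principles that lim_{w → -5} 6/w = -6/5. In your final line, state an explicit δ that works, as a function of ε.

δ = min(5/2, (25/12)ε)

Suppose ε > 0. We seek δ > 0 such that 0 < |w + 5| < δ implies |6/w + 6/5| < ε.
|6/w + 6/5| = 6·|-5 − w|/(5·|w|) = 6|w + 5|/(5|w|).
Require δ ≤ 5/2 so that |w| > 5 − 5/2 = 5/2, hence 5|w| > 25/2.
Then |6/w + 6/5| < 6|w + 5|/(25/2), which is < ε when |w + 5| < (25/12)ε.
Take δ = min(5/2, (25/12)ε). Then 0 < |w + 5| < δ gives both |w + 5| < 5/2 and |w + 5| < (25/12)ε, so |6/w + 6/5| < ε.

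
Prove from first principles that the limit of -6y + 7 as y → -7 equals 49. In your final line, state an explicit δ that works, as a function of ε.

Suppose ε > 0. We need δ > 0 so that 0 < |y + 7| < δ implies |(-6y + 7) − 49| < ε.
Since (-6y + 7) − 49 = -6(y + 7), we have |(-6y + 7) − 49| = 6|y + 7|.
Thus it suffices that |y + 7| < ε/6.
Take δ = ε/6. If 0 < |y + 7| < δ then |(-6y + 7) − 49| = 6|y + 7| < 6·(ε/6) = ε.

δ = ε/6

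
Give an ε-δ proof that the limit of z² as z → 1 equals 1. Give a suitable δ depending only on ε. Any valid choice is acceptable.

δ = min(1, ε/3)

Let ε > 0. We seek δ > 0 with 0 < |z − 1| < δ ⇒ |z² − 1| < ε.
Factor: z² − 1 = (z − 1)(z + 1), so |z² − 1| = |z − 1|·|z + 1|.
Impose δ ≤ 1 so that |z| < 2; then |z + 1| ≤ 3.
Hence |z² − 1| ≤ 3|z − 1|, which is < ε once |z − 1| < ε/3.
Take δ = min(1, ε/3). If 0 < |z − 1| < δ then both bounds hold and |z² − 1| ≤ 3|z − 1| < 3·(ε/3) = ε.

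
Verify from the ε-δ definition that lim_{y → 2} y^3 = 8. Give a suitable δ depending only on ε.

Fix ε > 0. We seek δ > 0 with 0 < |y − 2| < δ ⇒ |y^3 − 8| < ε.
Factor: y^3 − 8 = (y − 2)(y^2 + 2y + 4), so |y^3 − 8| = |y − 2|·|y^2 + 2y + 4|.
Restrict δ ≤ 1. Then |y − 2| < 1 gives |y| < 3, so by the triangle inequality |y^2 + 2y + 4| ≤ 3^2 + 2·3 + 4 = 19.
Hence |y^3 − 8| ≤ 19|y − 2|, which is < ε once |y − 2| < ε/19.
Take δ = min(1, ε/19). If 0 < |y − 2| < δ then both bounds hold and |y^3 − 8| ≤ 19|y − 2| < 19·(ε/19) = ε.

δ = min(1, ε/19)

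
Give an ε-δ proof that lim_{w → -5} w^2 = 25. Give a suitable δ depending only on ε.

δ = min(1, ε/11)

Let ε > 0. We seek δ > 0 with 0 < |w + 5| < δ ⇒ |w^2 − 25| < ε.
Factor: w^2 − 25 = (w + 5)(w - 5), so |w^2 − 25| = |w + 5|·|w - 5|.
Impose δ ≤ 1 so that |w| < 6; then |w - 5| ≤ 11.
Hence |w^2 − 25| ≤ 11|w + 5|, which is < ε once |w + 5| < ε/11.
Take δ = min(1, ε/11). If 0 < |w + 5| < δ then both bounds hold and |w^2 − 25| ≤ 11|w + 5| < 11·(ε/11) = ε.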